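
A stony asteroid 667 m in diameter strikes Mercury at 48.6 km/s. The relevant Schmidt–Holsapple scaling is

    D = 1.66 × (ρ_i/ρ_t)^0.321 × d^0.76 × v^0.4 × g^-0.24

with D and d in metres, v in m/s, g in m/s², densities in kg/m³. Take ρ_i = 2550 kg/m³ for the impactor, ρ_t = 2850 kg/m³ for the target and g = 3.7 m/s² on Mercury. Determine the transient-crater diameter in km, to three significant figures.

In SI units: v = 48600 m/s.
(ρ_i/ρ_t)^0.321 = (2550/2850)^0.321 = 0.9649
d^0.76 = 667^0.76 = 140.1
v^0.4 = 48600^0.4 = 74.93
g^-0.24 = 3.7^-0.24 = 0.7305
D = 1.66 × 0.9649 × 140.1 × 74.93 × 0.7305 = 12283 m
   = 12.28 km

D ≈ 12.3 km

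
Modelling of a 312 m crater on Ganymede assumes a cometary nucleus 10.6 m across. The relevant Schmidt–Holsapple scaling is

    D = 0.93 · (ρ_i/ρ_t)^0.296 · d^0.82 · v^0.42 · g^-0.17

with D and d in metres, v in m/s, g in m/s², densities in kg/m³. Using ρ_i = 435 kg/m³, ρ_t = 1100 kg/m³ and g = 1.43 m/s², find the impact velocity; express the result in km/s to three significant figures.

v ≈ 22.8 km/s

Rearranging for v: v = [D / (0.93 · (435/1100)^0.296 · 10.6^0.82 · 1.43^-0.17)]^(1/0.42).
(435/1100)^0.296 = 0.7599
10.6^0.82 = 6.930
1.43^-0.17 = 0.9410
Denominator = 0.93 × 0.7599 × 6.930 × 0.9410 = 4.609
D / 4.609 = 312 / 4.609 = 67.69
v = 67.69^(1/0.42) = 67.69^2.381 = 22829 m/s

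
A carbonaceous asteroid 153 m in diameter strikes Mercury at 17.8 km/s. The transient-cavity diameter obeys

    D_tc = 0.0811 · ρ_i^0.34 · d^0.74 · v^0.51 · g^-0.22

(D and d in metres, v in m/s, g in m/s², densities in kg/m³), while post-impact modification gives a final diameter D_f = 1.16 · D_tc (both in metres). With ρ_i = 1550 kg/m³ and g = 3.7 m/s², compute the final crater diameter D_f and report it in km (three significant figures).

v = 17800 m/s.
ρ_i^0.34 = 1550^0.34 = 12.15
d^0.74 = 153^0.74 = 41.37
v^0.51 = 17800^0.51 = 147.1
g^-0.22 = 3.7^-0.22 = 0.7499
D_tc = 0.0811 × 12.15 × 41.37 × 147.1 × 0.7499 = 4497 m
D_f = 1.16 × 4497 = 5217 m
     = 5.217 km

D_f ≈ 5.22 km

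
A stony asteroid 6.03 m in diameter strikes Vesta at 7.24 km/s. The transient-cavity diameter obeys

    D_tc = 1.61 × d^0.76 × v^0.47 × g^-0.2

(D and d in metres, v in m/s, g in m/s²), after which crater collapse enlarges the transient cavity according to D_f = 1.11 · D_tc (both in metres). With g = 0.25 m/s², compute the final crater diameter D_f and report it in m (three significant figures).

D_f ≈ 602 m

v = 7240 m/s.
d^0.76 = 6.03^0.76 = 3.918
v^0.47 = 7240^0.47 = 65.17
g^-0.2 = 0.25^-0.2 = 1.320
D_tc = 1.61 × 3.918 × 65.17 × 1.320 = 542.6 m
D_f = 1.11 × 542.6 = 602.3 m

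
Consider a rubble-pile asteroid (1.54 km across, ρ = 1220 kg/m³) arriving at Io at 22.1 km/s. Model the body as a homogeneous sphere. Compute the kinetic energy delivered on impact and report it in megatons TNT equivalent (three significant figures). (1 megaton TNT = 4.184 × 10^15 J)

E ≈ 1.36 × 10^5 Mt TNT

d = 1540 m; v = 22100 m/s.
Mass m = (π/6) ρ d³ = (π/6) × 1220 × (1540)³ = 2.333 × 10^12 kg
E = ½ m v² = 0.5 × 2.333 × 10^12 × (22100)² = 5.697 × 10^20 J
   = 5.697 × 10^20 / 4.184×10^15 = 1.362 × 10^5 Mt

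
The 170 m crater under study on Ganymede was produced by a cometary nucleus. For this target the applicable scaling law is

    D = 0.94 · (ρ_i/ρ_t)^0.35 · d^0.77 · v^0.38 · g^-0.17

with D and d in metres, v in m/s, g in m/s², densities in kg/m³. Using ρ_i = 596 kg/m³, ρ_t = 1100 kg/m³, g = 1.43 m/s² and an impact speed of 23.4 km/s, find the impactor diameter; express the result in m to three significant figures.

Rearranging for d: d = [D / (0.94 · (596/1100)^0.35 · 23400^0.38 · 1.43^-0.17)]^(1/0.77).
(596/1100)^0.35 = 0.8070
23400^0.38 = 45.74
1.43^-0.17 = 0.9410
Denominator = 0.94 × 0.8070 × 45.74 × 0.9410 = 32.65
D / 32.65 = 170 / 32.65 = 5.207
d = 5.207^(1/0.77) = 5.207^1.2987 = 8.524 m

d ≈ 8.52 m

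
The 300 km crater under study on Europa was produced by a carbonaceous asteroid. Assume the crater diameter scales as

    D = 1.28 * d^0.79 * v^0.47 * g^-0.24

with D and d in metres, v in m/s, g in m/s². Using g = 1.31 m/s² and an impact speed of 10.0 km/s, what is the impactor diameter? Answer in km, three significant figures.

d ≈ 28.4 km

Rearranging for d: d = [D / (1.28 · 10000^0.47 · 1.31^-0.24)]^(1/0.79).
D = 300000 m.
10000^0.47 = 75.86
1.31^-0.24 = 0.9372
Denominator = 1.28 × 75.86 × 0.9372 = 91.00
D / 91.00 = 300000 / 91.00 = 3297
d = 3297^(1/0.79) = 3297^1.2658 = 28395 m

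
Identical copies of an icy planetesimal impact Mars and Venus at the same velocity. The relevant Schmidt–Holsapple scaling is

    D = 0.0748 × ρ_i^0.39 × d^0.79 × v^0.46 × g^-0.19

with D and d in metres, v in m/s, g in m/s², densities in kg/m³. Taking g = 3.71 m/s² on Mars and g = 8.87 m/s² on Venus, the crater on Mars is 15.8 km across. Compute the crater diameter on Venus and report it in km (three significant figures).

All impactor-dependent factors cancel in the ratio, leaving D_Venus/D_Mars = (g_Venus/g_Mars)^-0.19.
(8.87/3.71)^-0.19 = 2.391^-0.19 = 0.8474
D_Venus = 0.8474 × 15.8 km = 13.4 km

D ≈ 13.4 km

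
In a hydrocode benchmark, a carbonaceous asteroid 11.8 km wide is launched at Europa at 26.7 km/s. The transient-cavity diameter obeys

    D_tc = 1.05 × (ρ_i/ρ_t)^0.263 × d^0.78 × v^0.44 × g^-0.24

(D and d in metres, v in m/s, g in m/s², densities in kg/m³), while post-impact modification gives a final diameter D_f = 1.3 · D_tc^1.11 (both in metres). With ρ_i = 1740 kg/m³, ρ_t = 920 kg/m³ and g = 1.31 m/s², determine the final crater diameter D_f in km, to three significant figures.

In SI: d = 11800 m, v = 26700 m/s.
(ρ_i/ρ_t)^0.263 = (1740/920)^0.263 = 1.182
d^0.78 = 11800^0.78 = 1500
v^0.44 = 26700^0.44 = 88.65
g^-0.24 = 1.31^-0.24 = 0.9372
D_tc = 1.05 × 1.182 × 1500 × 88.65 × 0.9372 = 1.547 × 10^5 m
D_f = 1.3 × (1.547 × 10^5)^1.11 = 7.486 × 10^5 m
     = 748.6 km

D_f ≈ 749 km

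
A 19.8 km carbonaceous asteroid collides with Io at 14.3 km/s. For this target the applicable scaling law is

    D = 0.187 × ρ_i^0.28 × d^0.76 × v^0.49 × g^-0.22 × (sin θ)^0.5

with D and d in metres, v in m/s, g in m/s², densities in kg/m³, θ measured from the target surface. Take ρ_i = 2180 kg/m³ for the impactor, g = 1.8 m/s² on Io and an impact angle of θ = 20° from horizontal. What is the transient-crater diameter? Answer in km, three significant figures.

In SI units: d = 19800 m, v = 14300 m/s.
ρ_i^0.28 = 2180^0.28 = 8.605
d^0.76 = 19800^0.76 = 1843
v^0.49 = 14300^0.49 = 108.7
g^-0.22 = 1.8^-0.22 = 0.8787
(sin 20°)^0.5 = 0.3420^0.5 = 0.5848
D = 0.187 × 8.605 × 1843 × 108.7 × 0.8787 × 0.5848 = 1.657 × 10^5 m
   = 165.7 km

D ≈ 166 km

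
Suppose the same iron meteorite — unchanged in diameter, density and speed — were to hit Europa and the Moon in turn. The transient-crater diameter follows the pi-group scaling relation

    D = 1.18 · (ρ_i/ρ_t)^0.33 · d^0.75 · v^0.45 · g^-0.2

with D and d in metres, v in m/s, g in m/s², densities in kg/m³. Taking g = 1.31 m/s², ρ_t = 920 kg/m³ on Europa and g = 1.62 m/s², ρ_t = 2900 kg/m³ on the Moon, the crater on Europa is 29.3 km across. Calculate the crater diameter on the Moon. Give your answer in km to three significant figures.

D ≈ 19.2 km

The impactor-only factors (d, v, ρ_i) cancel in the ratio, leaving D_Moon/D_Europa = (g_Moon/g_Europa)^-0.2 · (ρ_t,Europa/ρ_t,Moon)^0.33.
(1.62/1.31)^-0.2 = 1.237^-0.2 = 0.9584
(920/2900)^0.33 = 0.3172^0.33 = 0.6846
Ratio = 0.9584 × 0.6846 = 0.6561
D_Moon = 0.6561 × 29.3 km = 19.2 km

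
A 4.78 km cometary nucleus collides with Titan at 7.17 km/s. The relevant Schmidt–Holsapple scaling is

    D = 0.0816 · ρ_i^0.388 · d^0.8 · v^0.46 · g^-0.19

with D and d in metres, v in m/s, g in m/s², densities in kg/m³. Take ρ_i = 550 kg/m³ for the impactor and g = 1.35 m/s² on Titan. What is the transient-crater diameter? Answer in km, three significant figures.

In SI units: d = 4780 m, v = 7170 m/s.
ρ_i^0.388 = 550^0.388 = 11.57
d^0.8 = 4780^0.8 = 878.1
v^0.46 = 7170^0.46 = 59.37
g^-0.19 = 1.35^-0.19 = 0.9446
D = 0.0816 × 11.57 × 878.1 × 59.37 × 0.9446 = 46492 m
   = 46.49 km

D ≈ 46.5 km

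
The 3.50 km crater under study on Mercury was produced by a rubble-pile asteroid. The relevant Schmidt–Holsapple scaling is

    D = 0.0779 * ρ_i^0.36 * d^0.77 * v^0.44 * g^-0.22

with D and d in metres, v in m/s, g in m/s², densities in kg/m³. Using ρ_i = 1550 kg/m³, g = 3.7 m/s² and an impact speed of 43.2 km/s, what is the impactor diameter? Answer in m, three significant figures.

d ≈ 116 m

Rearranging for d: d = [D / (0.0779 · 1550^0.36 · 43200^0.44 · 3.7^-0.22)]^(1/0.77).
D = 3500 m.
1550^0.36 = 14.08
43200^0.44 = 109.6
3.7^-0.22 = 0.7499
Denominator = 0.0779 × 14.08 × 109.6 × 0.7499 = 90.15
D / 90.15 = 3500 / 90.15 = 38.82
d = 38.82^(1/0.77) = 38.82^1.2987 = 115.8 m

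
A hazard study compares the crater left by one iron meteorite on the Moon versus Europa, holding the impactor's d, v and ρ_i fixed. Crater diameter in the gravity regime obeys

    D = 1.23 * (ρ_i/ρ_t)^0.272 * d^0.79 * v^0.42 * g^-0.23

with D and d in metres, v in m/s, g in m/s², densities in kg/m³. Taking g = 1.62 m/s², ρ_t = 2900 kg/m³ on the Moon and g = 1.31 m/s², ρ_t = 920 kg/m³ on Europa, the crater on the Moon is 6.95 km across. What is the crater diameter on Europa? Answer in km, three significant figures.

D ≈ 9.97 km

The impactor-only factors (d, v, ρ_i) cancel in the ratio, leaving D_Europa/D_Moon = (g_Europa/g_Moon)^-0.23 · (ρ_t,Moon/ρ_t,Europa)^0.272.
(1.31/1.62)^-0.23 = 0.8086^-0.23 = 1.050
(2900/920)^0.272 = 3.152^0.272 = 1.367
Ratio = 1.050 × 1.367 = 1.435
D_Europa = 1.435 × 6.95 km = 9.97 km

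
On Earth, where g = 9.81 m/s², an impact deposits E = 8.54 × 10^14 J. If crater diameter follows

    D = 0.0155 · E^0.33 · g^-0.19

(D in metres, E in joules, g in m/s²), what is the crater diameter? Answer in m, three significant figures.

D ≈ 850 m

E^0.33 = (8.54 × 10^14)^0.33 = 8.460 × 10^4
g^-0.19 = 9.81^-0.19 = 0.6480
D = 0.0155 × 8.460 × 10^4 × 0.6480 = 849.7 m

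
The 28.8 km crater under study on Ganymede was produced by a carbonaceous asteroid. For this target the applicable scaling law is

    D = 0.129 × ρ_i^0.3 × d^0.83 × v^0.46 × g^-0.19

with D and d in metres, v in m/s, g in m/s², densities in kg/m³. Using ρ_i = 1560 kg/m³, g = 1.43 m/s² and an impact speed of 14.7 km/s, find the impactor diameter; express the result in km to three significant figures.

d ≈ 1.04 km

Rearranging for d: d = [D / (0.129 · 1560^0.3 · 14700^0.46 · 1.43^-0.19)]^(1/0.83).
D = 28800 m.
1560^0.3 = 9.077
14700^0.46 = 82.60
1.43^-0.19 = 0.9343
Denominator = 0.129 × 9.077 × 82.60 × 0.9343 = 90.36
D / 90.36 = 28800 / 90.36 = 318.7
d = 318.7^(1/0.83) = 318.7^1.2048 = 1038 m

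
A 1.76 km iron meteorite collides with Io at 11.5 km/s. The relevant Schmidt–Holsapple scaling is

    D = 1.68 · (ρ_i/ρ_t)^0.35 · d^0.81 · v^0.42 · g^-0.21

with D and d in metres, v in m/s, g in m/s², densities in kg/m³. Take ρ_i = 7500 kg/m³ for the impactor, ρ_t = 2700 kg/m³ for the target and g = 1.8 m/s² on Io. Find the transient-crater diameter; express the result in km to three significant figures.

In SI units: d = 1760 m, v = 11500 m/s.
(ρ_i/ρ_t)^0.35 = (7500/2700)^0.35 = 1.430
d^0.81 = 1760^0.81 = 425.5
v^0.42 = 11500^0.42 = 50.76
g^-0.21 = 1.8^-0.21 = 0.8839
D = 1.68 × 1.430 × 425.5 × 50.76 × 0.8839 = 45864 m
   = 45.86 km

D ≈ 45.9 km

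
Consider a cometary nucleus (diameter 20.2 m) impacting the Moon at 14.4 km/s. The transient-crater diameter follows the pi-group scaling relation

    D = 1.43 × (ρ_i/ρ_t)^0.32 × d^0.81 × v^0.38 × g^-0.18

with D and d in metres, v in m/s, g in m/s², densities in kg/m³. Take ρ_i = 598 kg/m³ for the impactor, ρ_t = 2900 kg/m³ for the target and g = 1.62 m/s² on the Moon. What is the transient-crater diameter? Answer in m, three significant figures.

D ≈ 343 m

In SI units: v = 14400 m/s.
(ρ_i/ρ_t)^0.32 = (598/2900)^0.32 = 0.6034
d^0.81 = 20.2^0.81 = 11.41
v^0.38 = 14400^0.38 = 38.03
g^-0.18 = 1.62^-0.18 = 0.9168
D = 1.43 × 0.6034 × 11.41 × 38.03 × 0.9168 = 343.3 m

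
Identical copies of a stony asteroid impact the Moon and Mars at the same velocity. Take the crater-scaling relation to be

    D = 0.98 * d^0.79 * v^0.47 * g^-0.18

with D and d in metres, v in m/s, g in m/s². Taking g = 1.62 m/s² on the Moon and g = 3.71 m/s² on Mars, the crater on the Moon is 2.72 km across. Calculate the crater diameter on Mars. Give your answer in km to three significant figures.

All impactor-dependent factors cancel in the ratio, leaving D_Mars/D_Moon = (g_Mars/g_Moon)^-0.18.
(3.71/1.62)^-0.18 = 2.290^-0.18 = 0.8614
D_Mars = 0.8614 × 2.72 km = 2.34 km

D ≈ 2.34 km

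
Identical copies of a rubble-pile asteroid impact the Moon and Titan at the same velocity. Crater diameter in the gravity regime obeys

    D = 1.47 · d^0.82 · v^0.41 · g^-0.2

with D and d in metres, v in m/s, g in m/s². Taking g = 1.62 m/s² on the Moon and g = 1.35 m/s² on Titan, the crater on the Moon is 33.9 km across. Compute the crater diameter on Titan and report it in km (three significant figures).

D ≈ 35.2 km

All impactor-dependent factors cancel in the ratio, leaving D_Titan/D_Moon = (g_Titan/g_Moon)^-0.2.
(1.35/1.62)^-0.2 = 0.8333^-0.2 = 1.037
D_Titan = 1.037 × 33.9 km = 35.2 km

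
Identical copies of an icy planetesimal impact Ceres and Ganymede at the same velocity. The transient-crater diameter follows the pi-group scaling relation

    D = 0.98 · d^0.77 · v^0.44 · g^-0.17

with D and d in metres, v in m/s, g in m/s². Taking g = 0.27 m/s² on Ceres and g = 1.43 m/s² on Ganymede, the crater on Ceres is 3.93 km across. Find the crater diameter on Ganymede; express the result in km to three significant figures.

D ≈ 2.96 km

All impactor-dependent factors cancel in the ratio, leaving D_Ganymede/D_Ceres = (g_Ganymede/g_Ceres)^-0.17.
(1.43/0.27)^-0.17 = 5.296^-0.17 = 0.7532
D_Ganymede = 0.7532 × 3.93 km = 2.96 km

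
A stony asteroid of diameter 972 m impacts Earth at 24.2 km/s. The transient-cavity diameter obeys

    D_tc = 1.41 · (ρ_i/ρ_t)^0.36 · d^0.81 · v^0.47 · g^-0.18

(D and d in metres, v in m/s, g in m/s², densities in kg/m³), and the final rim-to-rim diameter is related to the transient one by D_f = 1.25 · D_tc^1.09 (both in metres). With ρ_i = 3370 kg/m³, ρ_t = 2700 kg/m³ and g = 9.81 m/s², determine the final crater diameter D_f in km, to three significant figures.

v = 24200 m/s.
(ρ_i/ρ_t)^0.36 = (3370/2700)^0.36 = 1.083
d^0.81 = 972^0.81 = 263.0
v^0.47 = 24200^0.47 = 114.9
g^-0.18 = 9.81^-0.18 = 0.6630
D_tc = 1.41 × 1.083 × 263.0 × 114.9 × 0.6630 = 30590 m
D_f = 1.25 × (30590)^1.09 = 96871 m
     = 96.87 km

D_f ≈ 96.9 km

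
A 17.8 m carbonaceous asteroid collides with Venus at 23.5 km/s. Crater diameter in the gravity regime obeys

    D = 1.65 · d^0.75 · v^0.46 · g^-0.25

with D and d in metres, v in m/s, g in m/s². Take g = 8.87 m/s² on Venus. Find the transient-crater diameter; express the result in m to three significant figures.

In SI units: v = 23500 m/s.
d^0.75 = 17.8^0.75 = 8.666
v^0.46 = 23500^0.46 = 102.5
g^-0.25 = 8.87^-0.25 = 0.5795
D = 1.65 × 8.666 × 102.5 × 0.5795 = 849.3 m

D ≈ 849 m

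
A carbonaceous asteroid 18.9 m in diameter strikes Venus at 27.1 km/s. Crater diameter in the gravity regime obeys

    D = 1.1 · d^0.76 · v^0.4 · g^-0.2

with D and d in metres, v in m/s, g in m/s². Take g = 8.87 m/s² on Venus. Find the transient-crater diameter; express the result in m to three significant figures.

D ≈ 394 m

In SI units: v = 27100 m/s.
d^0.76 = 18.9^0.76 = 9.335
v^0.4 = 27100^0.4 = 59.32
g^-0.2 = 8.87^-0.2 = 0.6463
D = 1.1 × 9.335 × 59.32 × 0.6463 = 393.7 m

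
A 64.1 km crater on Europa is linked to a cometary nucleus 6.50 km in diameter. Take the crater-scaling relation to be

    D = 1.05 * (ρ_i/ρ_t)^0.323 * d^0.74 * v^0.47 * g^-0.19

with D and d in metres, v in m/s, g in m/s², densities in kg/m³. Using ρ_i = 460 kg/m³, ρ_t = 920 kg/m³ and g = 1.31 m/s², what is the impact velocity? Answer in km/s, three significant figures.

v ≈ 27.1 km/s

Rearranging for v: v = [D / (1.05 · (460/920)^0.323 · 6500^0.74 · 1.31^-0.19)]^(1/0.47).
D = 64100 m.
(460/920)^0.323 = 0.7994
6500^0.74 = 663.1
1.31^-0.19 = 0.9500
Denominator = 1.05 × 0.7994 × 663.1 × 0.9500 = 528.8
D / 528.8 = 64100 / 528.8 = 121.2
v = 121.2^(1/0.47) = 121.2^2.1277 = 27106 m/s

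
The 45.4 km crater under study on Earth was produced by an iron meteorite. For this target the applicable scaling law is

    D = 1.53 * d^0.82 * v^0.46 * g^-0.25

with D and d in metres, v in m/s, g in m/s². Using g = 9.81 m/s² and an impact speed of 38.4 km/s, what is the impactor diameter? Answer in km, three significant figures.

Rearranging for d: d = [D / (1.53 · 38400^0.46 · 9.81^-0.25)]^(1/0.82).
D = 45400 m.
38400^0.46 = 128.5
9.81^-0.25 = 0.5650
Denominator = 1.53 × 128.5 × 0.5650 = 111.1
D / 111.1 = 45400 / 111.1 = 408.6
d = 408.6^(1/0.82) = 408.6^1.2195 = 1529 m

d ≈ 1.53 km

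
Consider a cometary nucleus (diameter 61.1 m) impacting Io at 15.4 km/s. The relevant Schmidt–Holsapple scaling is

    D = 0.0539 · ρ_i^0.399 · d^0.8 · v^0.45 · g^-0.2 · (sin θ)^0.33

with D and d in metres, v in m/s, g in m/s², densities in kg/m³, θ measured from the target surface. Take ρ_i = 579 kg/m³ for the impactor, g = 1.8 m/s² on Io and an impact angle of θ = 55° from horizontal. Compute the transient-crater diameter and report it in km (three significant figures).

In SI units: v = 15400 m/s.
ρ_i^0.399 = 579^0.399 = 12.66
d^0.8 = 61.1^0.8 = 26.84
v^0.45 = 15400^0.45 = 76.63
g^-0.2 = 1.8^-0.2 = 0.8891
(sin 55°)^0.33 = 0.8192^0.33 = 0.9363
D = 0.0539 × 12.66 × 26.84 × 76.63 × 0.8891 × 0.9363 = 1168 m
   = 1.168 km

D ≈ 1.17 km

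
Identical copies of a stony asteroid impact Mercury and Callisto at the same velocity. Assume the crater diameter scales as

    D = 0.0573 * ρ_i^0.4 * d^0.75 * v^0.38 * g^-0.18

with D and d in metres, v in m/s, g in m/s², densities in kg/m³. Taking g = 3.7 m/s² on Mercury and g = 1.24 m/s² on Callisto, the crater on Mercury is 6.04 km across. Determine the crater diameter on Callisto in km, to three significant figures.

All impactor-dependent factors cancel in the ratio, leaving D_Callisto/D_Mercury = (g_Callisto/g_Mercury)^-0.18.
(1.24/3.7)^-0.18 = 0.3351^-0.18 = 1.217
D_Callisto = 1.217 × 6.04 km = 7.35 km

D ≈ 7.35 km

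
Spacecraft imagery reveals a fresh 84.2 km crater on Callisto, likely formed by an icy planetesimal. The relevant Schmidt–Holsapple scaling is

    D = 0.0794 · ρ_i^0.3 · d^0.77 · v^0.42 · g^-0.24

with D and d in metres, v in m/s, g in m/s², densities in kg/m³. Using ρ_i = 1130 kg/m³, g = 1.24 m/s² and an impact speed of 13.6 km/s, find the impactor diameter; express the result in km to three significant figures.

Rearranging for d: d = [D / (0.0794 · 1130^0.3 · 13600^0.42 · 1.24^-0.24)]^(1/0.77).
D = 84200 m.
1130^0.3 = 8.240
13600^0.42 = 54.46
1.24^-0.24 = 0.9497
Denominator = 0.0794 × 8.240 × 54.46 × 0.9497 = 33.84
D / 33.84 = 84200 / 33.84 = 2488
d = 2488^(1/0.77) = 2488^1.2987 = 25715 m

d ≈ 25.7 km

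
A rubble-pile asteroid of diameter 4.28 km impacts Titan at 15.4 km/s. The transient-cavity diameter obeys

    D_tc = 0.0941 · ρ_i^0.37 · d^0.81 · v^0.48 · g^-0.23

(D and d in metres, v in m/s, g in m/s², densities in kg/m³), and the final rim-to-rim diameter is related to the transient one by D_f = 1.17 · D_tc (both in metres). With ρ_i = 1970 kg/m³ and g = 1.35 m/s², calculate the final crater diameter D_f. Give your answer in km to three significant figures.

D_f ≈ 152 km

In SI: d = 4280 m, v = 15400 m/s.
ρ_i^0.37 = 1970^0.37 = 16.56
d^0.81 = 4280^0.81 = 873.9
v^0.48 = 15400^0.48 = 102.3
g^-0.23 = 1.35^-0.23 = 0.9333
D_tc = 0.0941 × 16.56 × 873.9 × 102.3 × 0.9333 = 1.300 × 10^5 m
D_f = 1.17 × 1.300 × 10^5 = 1.521 × 10^5 m
     = 152.1 km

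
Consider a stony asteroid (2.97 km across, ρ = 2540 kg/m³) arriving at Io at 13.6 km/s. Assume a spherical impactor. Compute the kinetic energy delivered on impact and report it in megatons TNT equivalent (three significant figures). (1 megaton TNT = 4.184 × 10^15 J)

d = 2970 m; v = 13600 m/s.
Mass m = (π/6) ρ d³ = (π/6) × 2540 × (2970)³ = 3.484 × 10^13 kg
E = ½ m v² = 0.5 × 3.484 × 10^13 × (13600)² = 3.222 × 10^21 J
   = 3.222 × 10^21 / 4.184×10^15 = 7.701 × 10^5 Mt

E ≈ 7.70 × 10^5 Mt TNT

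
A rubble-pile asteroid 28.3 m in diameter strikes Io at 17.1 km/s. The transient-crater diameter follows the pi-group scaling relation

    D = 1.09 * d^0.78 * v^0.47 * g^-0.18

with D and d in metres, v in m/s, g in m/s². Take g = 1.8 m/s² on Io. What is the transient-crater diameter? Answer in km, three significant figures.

D ≈ 1.30 km

In SI units: v = 17100 m/s.
d^0.78 = 28.3^0.78 = 13.56
v^0.47 = 17100^0.47 = 97.61
g^-0.18 = 1.8^-0.18 = 0.8996
D = 1.09 × 13.56 × 97.61 × 0.8996 = 1298 m
   = 1.298 km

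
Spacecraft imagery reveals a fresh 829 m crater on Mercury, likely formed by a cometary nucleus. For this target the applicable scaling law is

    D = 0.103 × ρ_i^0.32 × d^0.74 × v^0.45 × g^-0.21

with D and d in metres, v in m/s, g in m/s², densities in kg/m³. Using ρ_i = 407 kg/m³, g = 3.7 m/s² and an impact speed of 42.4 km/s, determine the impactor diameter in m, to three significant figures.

Rearranging for d: d = [D / (0.103 · 407^0.32 · 42400^0.45 · 3.7^-0.21)]^(1/0.74).
407^0.32 = 6.840
42400^0.45 = 120.9
3.7^-0.21 = 0.7598
Denominator = 0.103 × 6.840 × 120.9 × 0.7598 = 64.72
D / 64.72 = 829 / 64.72 = 12.81
d = 12.81^(1/0.74) = 12.81^1.3514 = 31.39 m

d ≈ 31.4 m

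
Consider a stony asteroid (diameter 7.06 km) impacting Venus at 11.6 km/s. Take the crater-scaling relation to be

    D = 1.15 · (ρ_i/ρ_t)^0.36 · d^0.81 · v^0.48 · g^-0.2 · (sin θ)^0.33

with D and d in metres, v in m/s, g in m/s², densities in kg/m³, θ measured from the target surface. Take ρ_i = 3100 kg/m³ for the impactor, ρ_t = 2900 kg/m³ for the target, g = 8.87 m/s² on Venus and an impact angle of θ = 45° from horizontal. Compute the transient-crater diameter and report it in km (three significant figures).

In SI units: d = 7060 m, v = 11600 m/s.
(ρ_i/ρ_t)^0.36 = (3100/2900)^0.36 = 1.024
d^0.81 = 7060^0.81 = 1311
v^0.48 = 11600^0.48 = 89.32
g^-0.2 = 8.87^-0.2 = 0.6463
(sin 45°)^0.33 = 0.7071^0.33 = 0.8919
D = 1.15 × 1.024 × 1311 × 89.32 × 0.6463 × 0.8919 = 79488 m
   = 79.49 km

D ≈ 79.5 km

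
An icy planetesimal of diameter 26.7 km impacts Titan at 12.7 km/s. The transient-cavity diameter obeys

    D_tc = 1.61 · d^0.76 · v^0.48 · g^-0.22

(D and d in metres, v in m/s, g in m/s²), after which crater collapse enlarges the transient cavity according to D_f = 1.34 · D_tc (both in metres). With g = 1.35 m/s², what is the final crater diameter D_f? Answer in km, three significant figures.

D_f ≈ 436 km

In SI: d = 26700 m, v = 12700 m/s.
d^0.76 = 26700^0.76 = 2313
v^0.48 = 12700^0.48 = 93.29
g^-0.22 = 1.35^-0.22 = 0.9361
D_tc = 1.61 × 2313 × 93.29 × 0.9361 = 3.252 × 10^5 m
D_f = 1.34 × 3.252 × 10^5 = 4.358 × 10^5 m
     = 435.8 km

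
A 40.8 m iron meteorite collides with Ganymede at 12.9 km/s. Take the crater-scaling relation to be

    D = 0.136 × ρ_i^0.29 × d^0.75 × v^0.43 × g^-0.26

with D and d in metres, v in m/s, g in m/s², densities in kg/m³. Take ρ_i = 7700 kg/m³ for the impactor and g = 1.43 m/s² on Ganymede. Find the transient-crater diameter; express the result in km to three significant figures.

D ≈ 1.57 km

In SI units: v = 12900 m/s.
ρ_i^0.29 = 7700^0.29 = 13.40
d^0.75 = 40.8^0.75 = 16.14
v^0.43 = 12900^0.43 = 58.55
g^-0.26 = 1.43^-0.26 = 0.9112
D = 0.136 × 13.40 × 16.14 × 58.55 × 0.9112 = 1569 m
   = 1.569 km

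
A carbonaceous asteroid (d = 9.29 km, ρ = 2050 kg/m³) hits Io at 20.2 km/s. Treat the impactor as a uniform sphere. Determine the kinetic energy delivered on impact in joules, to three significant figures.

E ≈ 1.76 × 10^23 J

d = 9290 m; v = 20200 m/s.
Mass m = (π/6) ρ d³ = (π/6) × 2050 × (9290)³ = 8.606 × 10^14 kg
E = ½ m v² = 0.5 × 8.606 × 10^14 × (20200)² = 1.756 × 10^23 J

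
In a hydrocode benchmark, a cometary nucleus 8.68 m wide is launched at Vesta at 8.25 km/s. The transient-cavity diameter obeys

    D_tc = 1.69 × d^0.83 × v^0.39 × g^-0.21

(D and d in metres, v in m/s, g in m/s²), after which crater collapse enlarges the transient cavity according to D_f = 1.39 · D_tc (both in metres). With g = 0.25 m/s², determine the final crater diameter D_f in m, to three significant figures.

D_f ≈ 636 m

v = 8250 m/s.
d^0.83 = 8.68^0.83 = 6.011
v^0.39 = 8250^0.39 = 33.68
g^-0.21 = 0.25^-0.21 = 1.338
D_tc = 1.69 × 6.011 × 33.68 × 1.338 = 457.8 m
D_f = 1.39 × 457.8 = 636.3 m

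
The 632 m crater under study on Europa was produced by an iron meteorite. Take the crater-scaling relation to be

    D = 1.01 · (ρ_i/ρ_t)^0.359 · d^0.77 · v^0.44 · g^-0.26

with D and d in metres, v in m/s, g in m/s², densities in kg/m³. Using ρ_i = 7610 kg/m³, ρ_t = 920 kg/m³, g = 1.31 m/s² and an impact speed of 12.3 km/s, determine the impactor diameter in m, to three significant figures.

Rearranging for d: d = [D / (1.01 · (7610/920)^0.359 · 12300^0.44 · 1.31^-0.26)]^(1/0.77).
(7610/920)^0.359 = 2.135
12300^0.44 = 63.03
1.31^-0.26 = 0.9322
Denominator = 1.01 × 2.135 × 63.03 × 0.9322 = 126.7
D / 126.7 = 632 / 126.7 = 4.988
d = 4.988^(1/0.77) = 4.988^1.2987 = 8.061 m

d ≈ 8.06 m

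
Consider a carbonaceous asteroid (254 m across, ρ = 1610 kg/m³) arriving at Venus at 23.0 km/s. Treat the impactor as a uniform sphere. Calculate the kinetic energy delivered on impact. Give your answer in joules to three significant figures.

E ≈ 3.65 × 10^18 J

v = 23000 m/s.
Mass m = (π/6) ρ d³ = (π/6) × 1610 × (254)³ = 1.381 × 10^10 kg
E = ½ m v² = 0.5 × 1.381 × 10^10 × (23000)² = 3.653 × 10^18 J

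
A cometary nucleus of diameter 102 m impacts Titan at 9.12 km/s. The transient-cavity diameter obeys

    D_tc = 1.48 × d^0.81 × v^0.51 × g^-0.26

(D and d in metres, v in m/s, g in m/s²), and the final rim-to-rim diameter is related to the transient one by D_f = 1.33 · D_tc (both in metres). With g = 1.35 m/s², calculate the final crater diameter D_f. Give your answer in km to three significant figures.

v = 9120 m/s.
d^0.81 = 102^0.81 = 42.36
v^0.51 = 9120^0.51 = 104.6
g^-0.26 = 1.35^-0.26 = 0.9249
D_tc = 1.48 × 42.36 × 104.6 × 0.9249 = 6065 m
D_f = 1.33 × 6065 = 8066 m
     = 8.066 km

D_f ≈ 8.07 km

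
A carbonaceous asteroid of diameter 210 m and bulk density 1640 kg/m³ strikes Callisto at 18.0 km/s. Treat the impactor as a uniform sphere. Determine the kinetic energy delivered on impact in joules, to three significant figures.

v = 18000 m/s.
Mass m = (π/6) ρ d³ = (π/6) × 1640 × (210)³ = 7.952 × 10^9 kg
E = ½ m v² = 0.5 × 7.952 × 10^9 × (18000)² = 1.288 × 10^18 J

E ≈ 1.29 × 10^18 J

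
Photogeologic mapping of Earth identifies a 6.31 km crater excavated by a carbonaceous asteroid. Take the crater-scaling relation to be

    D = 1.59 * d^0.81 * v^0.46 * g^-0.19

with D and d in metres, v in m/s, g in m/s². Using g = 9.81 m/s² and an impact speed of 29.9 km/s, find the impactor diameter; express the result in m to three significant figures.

Rearranging for d: d = [D / (1.59 · 29900^0.46 · 9.81^-0.19)]^(1/0.81).
D = 6310 m.
29900^0.46 = 114.5
9.81^-0.19 = 0.6480
Denominator = 1.59 × 114.5 × 0.6480 = 118.0
D / 118.0 = 6310 / 118.0 = 53.47
d = 53.47^(1/0.81) = 53.47^1.2346 = 136.0 m

d ≈ 136 m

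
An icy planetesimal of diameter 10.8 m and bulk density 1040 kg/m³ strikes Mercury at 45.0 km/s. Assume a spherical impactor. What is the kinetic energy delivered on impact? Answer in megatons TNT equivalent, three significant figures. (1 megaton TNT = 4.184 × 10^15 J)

E ≈ 0.166 Mt TNT

v = 45000 m/s.
Mass m = (π/6) ρ d³ = (π/6) × 1040 × (10.8)³ = 6.860 × 10^5 kg
E = ½ m v² = 0.5 × 6.860 × 10^5 × (45000)² = 6.946 × 10^14 J
   = 6.946 × 10^14 / 4.184×10^15 = 0.1660 Mt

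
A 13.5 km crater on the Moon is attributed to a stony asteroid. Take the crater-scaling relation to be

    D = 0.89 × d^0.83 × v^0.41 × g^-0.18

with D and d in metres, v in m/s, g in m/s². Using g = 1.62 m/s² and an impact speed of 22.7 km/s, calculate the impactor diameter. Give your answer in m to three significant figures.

Rearranging for d: d = [D / (0.89 · 22700^0.41 · 1.62^-0.18)]^(1/0.83).
D = 13500 m.
22700^0.41 = 61.09
1.62^-0.18 = 0.9168
Denominator = 0.89 × 61.09 × 0.9168 = 49.85
D / 49.85 = 13500 / 49.85 = 270.8
d = 270.8^(1/0.83) = 270.8^1.2048 = 852.8 m

d ≈ 853 m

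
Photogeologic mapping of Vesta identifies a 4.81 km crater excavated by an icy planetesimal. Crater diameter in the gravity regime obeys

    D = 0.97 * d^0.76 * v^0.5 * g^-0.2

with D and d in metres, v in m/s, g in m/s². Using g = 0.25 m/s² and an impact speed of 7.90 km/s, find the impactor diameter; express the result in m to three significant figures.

Rearranging for d: d = [D / (0.97 · 7900^0.5 · 0.25^-0.2)]^(1/0.76).
D = 4810 m.
7900^0.5 = 88.88
0.25^-0.2 = 1.320
Denominator = 0.97 × 88.88 × 1.320 = 113.8
D / 113.8 = 4810 / 113.8 = 42.27
d = 42.27^(1/0.76) = 42.27^1.3158 = 137.9 m

d ≈ 138 m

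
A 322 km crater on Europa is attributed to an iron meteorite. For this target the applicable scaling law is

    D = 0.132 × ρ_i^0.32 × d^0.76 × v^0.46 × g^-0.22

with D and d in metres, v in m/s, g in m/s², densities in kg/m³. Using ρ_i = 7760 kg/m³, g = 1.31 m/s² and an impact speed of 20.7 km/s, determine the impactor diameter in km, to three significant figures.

Rearranging for d: d = [D / (0.132 · 7760^0.32 · 20700^0.46 · 1.31^-0.22)]^(1/0.76).
D = 322000 m.
7760^0.32 = 17.57
20700^0.46 = 96.68
1.31^-0.22 = 0.9423
Denominator = 0.132 × 17.57 × 96.68 × 0.9423 = 211.3
D / 211.3 = 322000 / 211.3 = 1524
d = 1524^(1/0.76) = 1524^1.3158 = 15423 m

d ≈ 15.4 km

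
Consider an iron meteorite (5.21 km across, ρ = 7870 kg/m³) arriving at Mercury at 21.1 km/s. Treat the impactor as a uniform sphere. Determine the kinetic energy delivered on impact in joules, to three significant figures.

E ≈ 1.30 × 10^23 J

d = 5210 m; v = 21100 m/s.
Mass m = (π/6) ρ d³ = (π/6) × 7870 × (5210)³ = 5.828 × 10^14 kg
E = ½ m v² = 0.5 × 5.828 × 10^14 × (21100)² = 1.297 × 10^23 J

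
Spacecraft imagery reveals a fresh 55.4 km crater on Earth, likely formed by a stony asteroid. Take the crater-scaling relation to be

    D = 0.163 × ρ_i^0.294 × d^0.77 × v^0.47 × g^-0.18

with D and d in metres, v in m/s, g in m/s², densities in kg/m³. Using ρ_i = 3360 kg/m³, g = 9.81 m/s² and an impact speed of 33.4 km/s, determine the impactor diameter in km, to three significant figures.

Rearranging for d: d = [D / (0.163 · 3360^0.294 · 33400^0.47 · 9.81^-0.18)]^(1/0.77).
D = 55400 m.
3360^0.294 = 10.88
33400^0.47 = 133.7
9.81^-0.18 = 0.6630
Denominator = 0.163 × 10.88 × 133.7 × 0.6630 = 157.2
D / 157.2 = 55400 / 157.2 = 352.4
d = 352.4^(1/0.77) = 352.4^1.2987 = 2032 m

d ≈ 2.03 km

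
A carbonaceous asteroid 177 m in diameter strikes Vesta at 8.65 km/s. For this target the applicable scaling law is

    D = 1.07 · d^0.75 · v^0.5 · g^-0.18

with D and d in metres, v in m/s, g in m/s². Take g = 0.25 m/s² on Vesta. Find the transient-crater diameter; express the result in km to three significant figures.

In SI units: v = 8650 m/s.
d^0.75 = 177^0.75 = 48.53
v^0.5 = 8650^0.5 = 93.01
g^-0.18 = 0.25^-0.18 = 1.283
D = 1.07 × 48.53 × 93.01 × 1.283 = 6197 m
   = 6.197 km

D ≈ 6.20 km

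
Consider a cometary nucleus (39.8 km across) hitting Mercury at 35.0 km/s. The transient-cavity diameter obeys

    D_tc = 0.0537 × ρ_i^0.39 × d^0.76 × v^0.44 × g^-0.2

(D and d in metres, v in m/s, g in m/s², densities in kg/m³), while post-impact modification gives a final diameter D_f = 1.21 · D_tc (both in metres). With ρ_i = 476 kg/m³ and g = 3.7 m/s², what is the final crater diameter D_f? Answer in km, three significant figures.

D_f ≈ 173 km

In SI: d = 39800 m, v = 35000 m/s.
ρ_i^0.39 = 476^0.39 = 11.07
d^0.76 = 39800^0.76 = 3133
v^0.44 = 35000^0.44 = 99.86
g^-0.2 = 3.7^-0.2 = 0.7698
D_tc = 0.0537 × 11.07 × 3133 × 99.86 × 0.7698 = 1.432 × 10^5 m
D_f = 1.21 × 1.432 × 10^5 = 1.733 × 10^5 m
     = 173.3 km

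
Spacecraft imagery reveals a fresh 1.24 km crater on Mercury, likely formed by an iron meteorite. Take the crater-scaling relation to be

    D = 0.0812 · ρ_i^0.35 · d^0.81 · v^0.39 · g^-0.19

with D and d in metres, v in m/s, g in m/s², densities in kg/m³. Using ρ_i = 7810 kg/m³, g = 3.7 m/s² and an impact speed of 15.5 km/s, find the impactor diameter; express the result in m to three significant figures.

d ≈ 39.7 m

Rearranging for d: d = [D / (0.0812 · 7810^0.35 · 15500^0.39 · 3.7^-0.19)]^(1/0.81).
D = 1240 m.
7810^0.35 = 23.04
15500^0.39 = 43.08
3.7^-0.19 = 0.7799
Denominator = 0.0812 × 23.04 × 43.08 × 0.7799 = 62.86
D / 62.86 = 1240 / 62.86 = 19.73
d = 19.73^(1/0.81) = 19.73^1.2346 = 39.72 m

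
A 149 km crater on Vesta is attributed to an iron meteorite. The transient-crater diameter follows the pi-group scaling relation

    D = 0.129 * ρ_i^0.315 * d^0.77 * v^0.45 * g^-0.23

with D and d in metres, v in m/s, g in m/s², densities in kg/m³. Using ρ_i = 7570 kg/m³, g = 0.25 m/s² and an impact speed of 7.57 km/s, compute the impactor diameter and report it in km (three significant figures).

d ≈ 6.91 km

Rearranging for d: d = [D / (0.129 · 7570^0.315 · 7570^0.45 · 0.25^-0.23)]^(1/0.77).
D = 149000 m.
7570^0.315 = 16.67
7570^0.45 = 55.67
0.25^-0.23 = 1.376
Denominator = 0.129 × 16.67 × 55.67 × 1.376 = 164.7
D / 164.7 = 149000 / 164.7 = 904.7
d = 904.7^(1/0.77) = 904.7^1.2987 = 6912 m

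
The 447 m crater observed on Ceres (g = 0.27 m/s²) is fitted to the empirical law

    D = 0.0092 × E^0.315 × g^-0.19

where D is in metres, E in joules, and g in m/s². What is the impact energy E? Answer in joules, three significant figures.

E ≈ 3.43 × 10^14 J

Rearranging: E = [D / (0.0092 · g^-0.19)]^(1/0.315).
g^-0.19 = 0.27^-0.19 = 1.282
D / (0.0092 × 1.282) = 447 / (0.01179) = 3.791 × 10^4
E = (3.791 × 10^4)^3.1746 = 3.433 × 10^14 J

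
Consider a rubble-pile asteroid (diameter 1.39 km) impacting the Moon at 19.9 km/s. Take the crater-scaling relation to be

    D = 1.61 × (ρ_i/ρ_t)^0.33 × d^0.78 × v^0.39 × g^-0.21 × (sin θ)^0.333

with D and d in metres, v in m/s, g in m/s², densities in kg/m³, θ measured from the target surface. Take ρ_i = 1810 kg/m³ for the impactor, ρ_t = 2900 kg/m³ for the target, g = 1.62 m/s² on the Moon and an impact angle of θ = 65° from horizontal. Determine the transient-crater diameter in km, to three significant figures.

In SI units: d = 1390 m, v = 19900 m/s.
(ρ_i/ρ_t)^0.33 = (1810/2900)^0.33 = 0.8559
d^0.78 = 1390^0.78 = 282.8
v^0.39 = 19900^0.39 = 47.48
g^-0.21 = 1.62^-0.21 = 0.9037
(sin 65°)^0.333 = 0.9063^0.333 = 0.9678
D = 1.61 × 0.8559 × 282.8 × 47.48 × 0.9037 × 0.9678 = 16183 m
   = 16.18 km

D ≈ 16.2 km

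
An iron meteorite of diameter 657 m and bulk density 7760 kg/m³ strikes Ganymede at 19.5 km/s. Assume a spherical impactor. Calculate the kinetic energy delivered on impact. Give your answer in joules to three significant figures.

E ≈ 2.19 × 10^20 J

v = 19500 m/s.
Mass m = (π/6) ρ d³ = (π/6) × 7760 × (657)³ = 1.152 × 10^12 kg
E = ½ m v² = 0.5 × 1.152 × 10^12 × (19500)² = 2.190 × 10^20 J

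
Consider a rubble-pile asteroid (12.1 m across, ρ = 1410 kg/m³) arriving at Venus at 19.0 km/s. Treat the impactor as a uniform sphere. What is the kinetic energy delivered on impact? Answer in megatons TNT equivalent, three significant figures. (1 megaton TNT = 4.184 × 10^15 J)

E ≈ 0.0564 Mt TNT

v = 19000 m/s.
Mass m = (π/6) ρ d³ = (π/6) × 1410 × (12.1)³ = 1.308 × 10^6 kg
E = ½ m v² = 0.5 × 1.308 × 10^6 × (19000)² = 2.361 × 10^14 J
   = 2.361 × 10^14 / 4.184×10^15 = 0.05643 Mt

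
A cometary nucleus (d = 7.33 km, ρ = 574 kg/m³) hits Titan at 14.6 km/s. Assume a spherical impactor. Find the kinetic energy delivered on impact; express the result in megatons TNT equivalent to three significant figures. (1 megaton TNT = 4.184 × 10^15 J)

E ≈ 3.02 × 10^6 Mt TNT

d = 7330 m; v = 14600 m/s.
Mass m = (π/6) ρ d³ = (π/6) × 574 × (7330)³ = 1.184 × 10^14 kg
E = ½ m v² = 0.5 × 1.184 × 10^14 × (14600)² = 1.262 × 10^22 J
   = 1.262 × 10^22 / 4.184×10^15 = 3.016 × 10^6 Mt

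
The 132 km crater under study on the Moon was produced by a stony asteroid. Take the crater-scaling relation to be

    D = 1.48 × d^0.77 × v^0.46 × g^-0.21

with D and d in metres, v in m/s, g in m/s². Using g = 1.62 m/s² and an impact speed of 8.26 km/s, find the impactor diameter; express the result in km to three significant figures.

d ≈ 14.0 km

Rearranging for d: d = [D / (1.48 · 8260^0.46 · 1.62^-0.21)]^(1/0.77).
D = 132000 m.
8260^0.46 = 63.36
1.62^-0.21 = 0.9037
Denominator = 1.48 × 63.36 × 0.9037 = 84.74
D / 84.74 = 132000 / 84.74 = 1558
d = 1558^(1/0.77) = 1558^1.2987 = 14002 m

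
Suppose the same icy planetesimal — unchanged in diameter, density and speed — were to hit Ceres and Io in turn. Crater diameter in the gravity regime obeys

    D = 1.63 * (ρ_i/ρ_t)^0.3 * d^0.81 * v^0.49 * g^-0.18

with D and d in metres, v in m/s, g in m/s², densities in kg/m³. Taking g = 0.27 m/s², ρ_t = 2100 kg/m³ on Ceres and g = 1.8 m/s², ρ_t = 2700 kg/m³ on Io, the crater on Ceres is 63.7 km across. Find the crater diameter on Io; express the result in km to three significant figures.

D ≈ 42.0 km

The impactor-only factors (d, v, ρ_i) cancel in the ratio, leaving D_Io/D_Ceres = (g_Io/g_Ceres)^-0.18 · (ρ_t,Ceres/ρ_t,Io)^0.3.
(1.8/0.27)^-0.18 = 6.667^-0.18 = 0.7107
(2100/2700)^0.3 = 0.7778^0.3 = 0.9274
Ratio = 0.7107 × 0.9274 = 0.6591
D_Io = 0.6591 × 63.7 km = 42.0 km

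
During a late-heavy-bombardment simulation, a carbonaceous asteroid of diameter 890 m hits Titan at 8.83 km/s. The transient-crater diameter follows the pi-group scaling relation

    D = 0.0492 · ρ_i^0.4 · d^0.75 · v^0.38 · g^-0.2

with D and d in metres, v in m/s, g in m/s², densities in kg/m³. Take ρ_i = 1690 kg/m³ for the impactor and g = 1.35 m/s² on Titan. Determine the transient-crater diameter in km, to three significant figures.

D ≈ 4.66 km

In SI units: v = 8830 m/s.
ρ_i^0.4 = 1690^0.4 = 19.55
d^0.75 = 890^0.75 = 162.9
v^0.38 = 8830^0.38 = 31.58
g^-0.2 = 1.35^-0.2 = 0.9417
D = 0.0492 × 19.55 × 162.9 × 31.58 × 0.9417 = 4660 m
   = 4.660 km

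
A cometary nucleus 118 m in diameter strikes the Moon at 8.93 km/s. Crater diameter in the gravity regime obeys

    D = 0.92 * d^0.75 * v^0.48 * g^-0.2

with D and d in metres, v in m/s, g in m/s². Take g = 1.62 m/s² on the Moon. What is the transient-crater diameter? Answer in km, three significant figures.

D ≈ 2.36 km

In SI units: v = 8930 m/s.
d^0.75 = 118^0.75 = 35.80
v^0.48 = 8930^0.48 = 78.78
g^-0.2 = 1.62^-0.2 = 0.9080
D = 0.92 × 35.80 × 78.78 × 0.9080 = 2356 m
   = 2.356 km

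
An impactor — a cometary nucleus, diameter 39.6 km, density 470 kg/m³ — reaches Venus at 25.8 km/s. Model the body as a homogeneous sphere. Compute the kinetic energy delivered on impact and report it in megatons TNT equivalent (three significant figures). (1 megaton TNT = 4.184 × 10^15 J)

E ≈ 1.22 × 10^9 Mt TNT

d = 39600 m; v = 25800 m/s.
Mass m = (π/6) ρ d³ = (π/6) × 470 × (39600)³ = 1.528 × 10^16 kg
E = ½ m v² = 0.5 × 1.528 × 10^16 × (25800)² = 5.085 × 10^24 J
   = 5.085 × 10^24 / 4.184×10^15 = 1.215 × 10^9 Mt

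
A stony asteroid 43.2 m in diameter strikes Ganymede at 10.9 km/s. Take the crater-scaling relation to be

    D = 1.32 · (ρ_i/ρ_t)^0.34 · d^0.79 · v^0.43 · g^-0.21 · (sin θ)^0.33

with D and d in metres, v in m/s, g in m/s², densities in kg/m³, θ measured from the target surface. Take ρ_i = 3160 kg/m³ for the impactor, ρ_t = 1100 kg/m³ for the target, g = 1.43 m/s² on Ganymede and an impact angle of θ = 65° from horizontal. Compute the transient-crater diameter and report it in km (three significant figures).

In SI units: v = 10900 m/s.
(ρ_i/ρ_t)^0.34 = (3160/1100)^0.34 = 1.432
d^0.79 = 43.2^0.79 = 19.59
v^0.43 = 10900^0.43 = 54.46
g^-0.21 = 1.43^-0.21 = 0.9276
(sin 65°)^0.33 = 0.9063^0.33 = 0.9681
D = 1.32 × 1.432 × 19.59 × 54.46 × 0.9276 × 0.9681 = 1811 m
   = 1.811 km

D ≈ 1.81 km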